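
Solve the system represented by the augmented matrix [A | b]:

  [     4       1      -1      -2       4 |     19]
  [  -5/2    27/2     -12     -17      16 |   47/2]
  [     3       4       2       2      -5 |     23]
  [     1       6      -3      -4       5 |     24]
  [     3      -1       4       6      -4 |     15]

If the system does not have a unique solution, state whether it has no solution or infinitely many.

no solution

Row-reduce:
R1 ← R1 / (4).
R2 ← R2 + 5/2·R1.
R3 ← R3 − 3·R1.
R4 ← R4 − 1·R1.
R5 ← R5 − 3·R1.
R2 ← R2 / (113/8).
R1 ← R1 − 1/4·R2.
R3 ← R3 − 13/4·R2.
R4 ← R4 − 23/4·R2.
R5 ← R5 + 7/4·R2.
R3 ← R3 / (639/113).
R1 ← R1 + 3/113·R3.
R2 ← R2 + 101/113·R3.
R4 ← R4 − 270/113·R3.
R5 ← R5 − 360/113·R3.
R4 ← R4 / (48/71).
R1 ← R1 + 10/71·R4.
R2 ← R2 + 16/213·R4.
R3 ← R3 − 290/213·R4.
R5 ← R5 − 64/71·R4.
Row 5 reduces to 0 = -4/3, a contradiction. The system is inconsistent.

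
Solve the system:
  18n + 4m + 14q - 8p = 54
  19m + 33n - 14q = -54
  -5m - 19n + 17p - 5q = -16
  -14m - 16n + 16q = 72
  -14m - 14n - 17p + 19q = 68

no solution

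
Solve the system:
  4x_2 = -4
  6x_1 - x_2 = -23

From equation 2: x_2 = 23 + 6·x_1.
Substitute into equation 1 and solve: x_1 = -4.
Then x_2 = -1.

x_1 = -4, x_2 = -1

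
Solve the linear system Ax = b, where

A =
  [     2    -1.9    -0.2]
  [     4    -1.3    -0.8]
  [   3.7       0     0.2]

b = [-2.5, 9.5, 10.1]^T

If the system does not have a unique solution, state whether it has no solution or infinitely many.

Row-reduce the augmented matrix:
R1 ← R1 / (2).
R2 ← R2 − 4·R1.
R3 ← R3 − 37/10·R1.
R2 ← R2 / (5/2).
R1 ← R1 + 19/20·R2.
R3 ← R3 − 703/200·R2.
R3 ← R3 / (2831/2500).
R1 ← R1 + 63/250·R3.
R2 ← R2 + 4/25·R3.
Reading off the reduced rows gives x_1 = 3, x_2 = 5, x_3 = -5.

x_1 = 3, x_2 = 5, x_3 = -5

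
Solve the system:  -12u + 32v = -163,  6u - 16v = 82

Row-reduce:
R1 ← R1 / (-12).
R2 ← R2 − 6·R1.
Row 2 reduces to 0 = 1/2, a contradiction. The system is inconsistent.

no solution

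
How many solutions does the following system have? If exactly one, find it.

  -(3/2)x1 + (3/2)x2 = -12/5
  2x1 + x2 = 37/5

Row-reduce the augmented matrix:
R1 ← R1 / (-3/2).
R2 ← R2 − 2·R1.
R2 ← R2 / (3).
R1 ← R1 + 1·R2.
Reading off the reduced rows gives x1 = 3, x2 = 7/5.

x1 = 3, x2 = 7/5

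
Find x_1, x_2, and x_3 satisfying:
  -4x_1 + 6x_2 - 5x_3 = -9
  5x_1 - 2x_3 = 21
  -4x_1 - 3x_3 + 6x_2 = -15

Row-reduce the augmented matrix:
R1 ← R1 / (-4).
R2 ← R2 − 5·R1.
R3 ← R3 + 4·R1.
R2 ← R2 / (15/2).
R1 ← R1 + 3/2·R2.
R3 ← R3 / (2).
R1 ← R1 + 2/5·R3.
R2 ← R2 + 11/10·R3.
Reading off the reduced rows gives x_1 = 3, x_2 = -2, x_3 = -3.

x_1 = 3, x_2 = -2, x_3 = -3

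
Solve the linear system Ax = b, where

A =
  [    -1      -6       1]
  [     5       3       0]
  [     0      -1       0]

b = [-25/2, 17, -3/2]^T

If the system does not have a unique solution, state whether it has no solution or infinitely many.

x_1 = 5/2, x_2 = 3/2, x_3 = -1

Row-reduce the augmented matrix:
R1 ← R1 / (-1).
R2 ← R2 − 5·R1.
R2 ← R2 / (-27).
R1 ← R1 − 6·R2.
R3 ← R3 + 1·R2.
R3 ← R3 / (-5/27).
R1 ← R1 − 1/9·R3.
R2 ← R2 + 5/27·R3.
Reading off the reduced rows gives x_1 = 5/2, x_2 = 3/2, x_3 = -1.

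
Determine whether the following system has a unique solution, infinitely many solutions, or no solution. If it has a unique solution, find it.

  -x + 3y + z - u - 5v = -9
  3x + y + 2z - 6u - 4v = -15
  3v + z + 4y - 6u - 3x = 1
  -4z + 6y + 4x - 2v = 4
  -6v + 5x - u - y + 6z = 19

Row-reduce the augmented matrix:
R1 ← R1 / (-1).
R2 ← R2 − 3·R1.
R3 ← R3 + 3·R1.
R4 ← R4 − 4·R1.
R5 ← R5 − 5·R1.
R2 ← R2 / (10).
R1 ← R1 + 3·R2.
R3 ← R3 + 5·R2.
R4 ← R4 − 18·R2.
R5 ← R5 − 14·R2.
R3 ← R3 / (1/2).
R1 ← R1 − 1/2·R3.
R2 ← R2 − 1/2·R3.
R4 ← R4 + 9·R3.
R5 ← R5 − 4·R3.
R4 ← R4 / (-614/5).
R1 ← R1 − 29/5·R4.
R2 ← R2 − 33/5·R4.
R3 ← R3 + 15·R4.
R5 ← R5 − 333/5·R4.
R5 ← R5 / (5279/307).
R1 ← R1 + 429/307·R5.
R2 ← R2 + 467/307·R5.
R3 ← R3 + 976/307·R5.
R4 ← R4 + 413/307·R5.
Reading off the reduced rows gives x = 3, y = 4, z = 6, u = 4, v = 4.

x = 3, y = 4, z = 6, u = 4, v = 4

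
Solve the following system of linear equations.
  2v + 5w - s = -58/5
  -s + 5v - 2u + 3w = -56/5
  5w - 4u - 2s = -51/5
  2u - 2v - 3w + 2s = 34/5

Row-reduce the augmented matrix:
Swap R1 and R2.
R1 ← R1 / (-2).
R3 ← R3 + 4·R1.
R4 ← R4 − 2·R1.
R2 ← R2 / (2).
R1 ← R1 + 5/2·R2.
R3 ← R3 + 10·R2.
R4 ← R4 − 3·R2.
R3 ← R3 / (24).
R1 ← R1 − 19/4·R3.
R2 ← R2 − 5/2·R3.
R4 ← R4 + 15/2·R3.
R4 ← R4 / (15/16).
R1 ← R1 − 23/96·R4.
R2 ← R2 − 1/48·R4.
R3 ← R3 + 5/24·R4.
Reading off the reduced rows gives u = 1/2, v = -1, w = -11/5, s = -7/5.

u = 1/2, v = -1, w = -11/5, s = -7/5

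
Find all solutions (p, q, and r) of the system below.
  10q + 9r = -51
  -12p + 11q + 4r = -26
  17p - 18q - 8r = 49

p = -3, q = -6, r = 1

Row-reduce the augmented matrix:
Swap R1 and R2.
R1 ← R1 / (-12).
R3 ← R3 − 17·R1.
R2 ← R2 / (10).
R1 ← R1 + 11/12·R2.
R3 ← R3 + 29/12·R2.
R3 ← R3 / (-19/120).
R1 ← R1 − 59/120·R3.
R2 ← R2 − 9/10·R3.
Reading off the reduced rows gives p = -3, q = -6, r = 1.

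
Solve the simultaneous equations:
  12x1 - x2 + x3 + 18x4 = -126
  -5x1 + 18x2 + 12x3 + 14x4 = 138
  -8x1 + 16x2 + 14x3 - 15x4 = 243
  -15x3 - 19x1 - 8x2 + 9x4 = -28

x1 = -6, x2 = 5, x3 = 5, x4 = -3

Row-reduce the augmented matrix:
R1 ← R1 / (12).
R2 ← R2 + 5·R1.
R3 ← R3 + 8·R1.
R4 ← R4 + 19·R1.
R2 ← R2 / (211/12).
R1 ← R1 + 1/12·R2.
R3 ← R3 − 46/3·R2.
R4 ← R4 + 115/12·R2.
R3 ← R3 / (810/211).
R1 ← R1 − 30/211·R3.
R2 ← R2 − 149/211·R3.
R4 ← R4 + 1403/211·R3.
R4 ← R4 / (9353/810).
R1 ← R1 − 65/27·R4.
R2 ← R2 − 4231/810·R4.
R3 ← R3 + 4589/810·R4.
Reading off the reduced rows gives x1 = -6, x2 = 5, x3 = 5, x4 = -3.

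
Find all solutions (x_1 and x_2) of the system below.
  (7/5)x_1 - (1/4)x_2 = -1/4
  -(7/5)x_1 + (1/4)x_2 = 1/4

infinitely many solutions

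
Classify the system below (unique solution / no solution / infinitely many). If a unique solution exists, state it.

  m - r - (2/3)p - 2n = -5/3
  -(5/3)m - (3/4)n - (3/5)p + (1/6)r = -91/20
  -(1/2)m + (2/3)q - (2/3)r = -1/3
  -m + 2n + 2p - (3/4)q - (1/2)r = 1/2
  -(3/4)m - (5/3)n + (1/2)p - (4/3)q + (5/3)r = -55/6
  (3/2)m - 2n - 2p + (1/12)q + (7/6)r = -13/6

no solution

Row-reduce:
R2 ← R2 + 5/3·R1.
R3 ← R3 + 1/2·R1.
R4 ← R4 + 1·R1.
R5 ← R5 + 3/4·R1.
R6 ← R6 − 3/2·R1.
R2 ← R2 / (-49/12).
R1 ← R1 + 2·R2.
R3 ← R3 + 1·R2.
R5 ← R5 + 19/6·R2.
R6 ← R6 − 1·R2.
R3 ← R3 / (3/35).
R1 ← R1 − 6/35·R3.
R2 ← R2 − 44/105·R3.
R4 ← R4 − 4/3·R3.
R5 ← R5 − 418/315·R3.
R6 ← R6 + 149/105·R3.
R4 ← R4 / (-1201/108).
R1 ← R1 + 4/3·R4.
R2 ← R2 + 88/27·R4.
R3 ← R3 − 70/9·R4.
R5 ← R5 + 944/81·R4.
R6 ← R6 − 1201/108·R4.
R5 ← R5 / (302221/100884).
R1 ← R1 − 188/8407·R5.
R2 ← R2 − 9000/8407·R5.
R3 ← R3 + 28215/16814·R5.
R4 ← R4 + 8266/8407·R5.
Row 6 reduces to 0 = -2, a contradiction. The system is inconsistent.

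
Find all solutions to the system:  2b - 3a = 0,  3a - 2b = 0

Row-reduce:
R1 ← R1 / (-3).
R2 ← R2 − 3·R1.
Rank is 1 with 2 unknowns, leaving b free.

infinitely many solutions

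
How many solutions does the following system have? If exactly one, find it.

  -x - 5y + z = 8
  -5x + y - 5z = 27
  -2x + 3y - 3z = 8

no solution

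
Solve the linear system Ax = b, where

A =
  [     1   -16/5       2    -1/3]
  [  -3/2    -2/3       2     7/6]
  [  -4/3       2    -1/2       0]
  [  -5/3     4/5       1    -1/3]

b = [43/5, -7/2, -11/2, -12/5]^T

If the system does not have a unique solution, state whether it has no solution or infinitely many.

Row-reduce:
R2 ← R2 + 3/2·R1.
R3 ← R3 + 4/3·R1.
R4 ← R4 + 5/3·R1.
R2 ← R2 / (-82/15).
R1 ← R1 + 16/5·R2.
R3 ← R3 + 34/15·R2.
R4 ← R4 + 68/15·R2.
R3 ← R3 / (23/246).
R1 ← R1 + 38/41·R3.
R2 ← R2 + 75/82·R3.
R4 ← R4 − 23/123·R3.
Rank is 3 with 4 unknowns, leaving x_4 free.

infinitely many solutions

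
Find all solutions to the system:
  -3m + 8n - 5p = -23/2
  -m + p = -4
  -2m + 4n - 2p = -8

no solution

Row-reduce:
R1 ← R1 / (-3).
R2 ← R2 + 1·R1.
R3 ← R3 + 2·R1.
R2 ← R2 / (-8/3).
R1 ← R1 + 8/3·R2.
R3 ← R3 + 4/3·R2.
Row 3 reduces to 0 = -1/4, a contradiction. The system is inconsistent.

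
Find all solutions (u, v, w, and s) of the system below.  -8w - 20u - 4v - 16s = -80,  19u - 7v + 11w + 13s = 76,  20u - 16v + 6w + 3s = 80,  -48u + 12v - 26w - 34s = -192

infinitely many solutions

Row-reduce:
R1 ← R1 / (-20).
R2 ← R2 − 19·R1.
R3 ← R3 − 20·R1.
R4 ← R4 + 48·R1.
R2 ← R2 / (-54/5).
R1 ← R1 − 1/5·R2.
R3 ← R3 + 20·R2.
R4 ← R4 − 108/5·R2.
R3 ← R3 / (-224/27).
R1 ← R1 − 25/54·R3.
R2 ← R2 + 17/54·R3.
Rank is 3 with 4 unknowns, leaving s free.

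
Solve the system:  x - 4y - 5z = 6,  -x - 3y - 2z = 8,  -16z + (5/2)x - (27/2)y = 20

Row-reduce:
R2 ← R2 + 1·R1.
R3 ← R3 − 5/2·R1.
R2 ← R2 / (-7).
R1 ← R1 + 4·R2.
R3 ← R3 + 7/2·R2.
Row 3 reduces to 0 = -2, a contradiction. The system is inconsistent.

no solution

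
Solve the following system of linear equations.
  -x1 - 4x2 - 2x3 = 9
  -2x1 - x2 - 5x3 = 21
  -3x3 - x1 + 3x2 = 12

Row-reduce:
R1 ← R1 / (-1).
R2 ← R2 + 2·R1.
R3 ← R3 + 1·R1.
R2 ← R2 / (7).
R1 ← R1 − 4·R2.
R3 ← R3 − 7·R2.
Rank is 2 with 3 unknowns, leaving x3 free.

infinitely many solutions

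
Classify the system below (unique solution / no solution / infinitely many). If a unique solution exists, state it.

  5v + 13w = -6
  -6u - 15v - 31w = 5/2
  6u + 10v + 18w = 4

Row-reduce:
Swap R1 and R2.
R1 ← R1 / (-6).
R3 ← R3 − 6·R1.
R2 ← R2 / (5).
R1 ← R1 − 5/2·R2.
R3 ← R3 + 5·R2.
Row 3 reduces to 0 = 1/2, a contradiction. The system is inconsistent.

no solution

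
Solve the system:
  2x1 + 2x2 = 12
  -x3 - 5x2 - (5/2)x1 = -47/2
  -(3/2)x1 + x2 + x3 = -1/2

infinitely many solutions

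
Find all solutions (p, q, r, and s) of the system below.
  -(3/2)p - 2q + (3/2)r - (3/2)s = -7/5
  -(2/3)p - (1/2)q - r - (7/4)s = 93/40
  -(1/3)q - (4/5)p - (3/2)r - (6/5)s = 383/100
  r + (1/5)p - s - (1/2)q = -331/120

p = -1, q = -3/4, r = -7/3, s = 3/5

Row-reduce the augmented matrix:
R1 ← R1 / (-3/2).
R2 ← R2 + 2/3·R1.
R3 ← R3 + 4/5·R1.
R4 ← R4 − 1/5·R1.
R2 ← R2 / (7/18).
R1 ← R1 − 4/3·R2.
R3 ← R3 − 11/15·R2.
R4 ← R4 + 23/30·R2.
R3 ← R3 / (59/70).
R1 ← R1 − 33/7·R3.
R2 ← R2 + 30/7·R3.
R4 ← R4 + 73/35·R3.
R4 ← R4 / (861/1180).
R1 ← R1 + 264/59·R4.
R2 ← R2 − 657/118·R4.
R3 ← R3 − 115/59·R4.
Reading off the reduced rows gives p = -1, q = -3/4, r = -7/3, s = 3/5.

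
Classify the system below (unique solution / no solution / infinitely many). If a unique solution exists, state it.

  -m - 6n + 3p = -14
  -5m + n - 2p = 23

infinitely many solutions

Row-reduce:
R1 ← R1 / (-1).
R2 ← R2 + 5·R1.
R2 ← R2 / (31).
R1 ← R1 − 6·R2.
Rank is 2 with 3 unknowns, leaving p free.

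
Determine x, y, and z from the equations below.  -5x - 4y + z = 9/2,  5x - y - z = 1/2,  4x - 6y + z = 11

Row-reduce the augmented matrix:
R1 ← R1 / (-5).
R2 ← R2 − 5·R1.
R3 ← R3 − 4·R1.
R2 ← R2 / (-5).
R1 ← R1 − 4/5·R2.
R3 ← R3 + 46/5·R2.
R3 ← R3 / (9/5).
R1 ← R1 + 1/5·R3.
Reading off the reduced rows gives x = 1/2, y = -1, z = 3.

x = 1/2, y = -1, z = 3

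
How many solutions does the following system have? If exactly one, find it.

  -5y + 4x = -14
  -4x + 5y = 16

Row-reduce:
R1 ← R1 / (4).
R2 ← R2 + 4·R1.
Row 2 reduces to 0 = 2, a contradiction. The system is inconsistent.

no solution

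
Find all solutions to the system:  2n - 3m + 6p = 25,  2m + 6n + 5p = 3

infinitely many solutions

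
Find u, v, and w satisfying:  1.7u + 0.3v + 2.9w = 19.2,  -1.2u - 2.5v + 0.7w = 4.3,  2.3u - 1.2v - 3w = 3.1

u = 5, v = -3, w = 4

Row-reduce the augmented matrix:
R1 ← R1 / (17/10).
R2 ← R2 + 6/5·R1.
R3 ← R3 − 23/10·R1.
R2 ← R2 / (-389/170).
R1 ← R1 − 3/17·R2.
R3 ← R3 + 273/170·R2.
R3 ← R3 / (-17216/1945).
R1 ← R1 − 746/389·R3.
R2 ← R2 + 467/389·R3.
Reading off the reduced rows gives u = 5, v = -3, w = 4.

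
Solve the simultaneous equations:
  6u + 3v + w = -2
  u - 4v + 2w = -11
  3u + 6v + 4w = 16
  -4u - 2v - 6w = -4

no solution

Row-reduce:
R1 ← R1 / (6).
R2 ← R2 − 1·R1.
R3 ← R3 − 3·R1.
R4 ← R4 + 4·R1.
R2 ← R2 / (-9/2).
R1 ← R1 − 1/2·R2.
R3 ← R3 − 9/2·R2.
R3 ← R3 / (16/3).
R1 ← R1 − 10/27·R3.
R2 ← R2 + 11/27·R3.
R4 ← R4 + 16/3·R3.
Row 4 reduces to 0 = 1, a contradiction. The system is inconsistent.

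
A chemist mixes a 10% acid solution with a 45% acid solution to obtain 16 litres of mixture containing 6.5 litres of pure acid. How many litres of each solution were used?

litres of solution A: 2, litres of solution B: 14

Let a = litres of solution A, b = litres of solution B.
  a + b = 16
  (1/10)a + (9/20)b = 13/2
From equation 1: a = 16 − b.
Substitute into equation 2 and solve: b = 14.
Then a = 2.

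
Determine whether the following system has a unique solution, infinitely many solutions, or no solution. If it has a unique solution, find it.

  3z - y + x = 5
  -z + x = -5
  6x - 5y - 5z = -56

x = -1, y = 6, z = 4

Row-reduce the augmented matrix:
R2 ← R2 − 1·R1.
R3 ← R3 − 6·R1.
R1 ← R1 + 1·R2.
R3 ← R3 − 1·R2.
R3 ← R3 / (-19).
R1 ← R1 + 1·R3.
R2 ← R2 + 4·R3.
Reading off the reduced rows gives x = -1, y = 6, z = 4.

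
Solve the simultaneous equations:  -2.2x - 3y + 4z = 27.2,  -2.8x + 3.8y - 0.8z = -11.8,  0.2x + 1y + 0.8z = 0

x = -1, y = -3, z = 4

Row-reduce the augmented matrix:
R1 ← R1 / (-11/5).
R2 ← R2 + 14/5·R1.
R3 ← R3 − 1/5·R1.
R2 ← R2 / (419/55).
R1 ← R1 − 15/11·R2.
R3 ← R3 − 8/11·R2.
R3 ← R3 / (3616/2095).
R1 ← R1 + 320/419·R3.
R2 ← R2 + 324/419·R3.
Reading off the reduced rows gives x = -1, y = -3, z = 4.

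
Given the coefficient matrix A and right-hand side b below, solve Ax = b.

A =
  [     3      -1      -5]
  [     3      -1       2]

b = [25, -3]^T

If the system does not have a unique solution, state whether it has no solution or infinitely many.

Row-reduce:
R1 ← R1 / (3).
R2 ← R2 − 3·R1.
R2 ← R2 / (7).
R1 ← R1 + 5/3·R2.
Rank is 2 with 3 unknowns, leaving x_2 free.

infinitely many solutions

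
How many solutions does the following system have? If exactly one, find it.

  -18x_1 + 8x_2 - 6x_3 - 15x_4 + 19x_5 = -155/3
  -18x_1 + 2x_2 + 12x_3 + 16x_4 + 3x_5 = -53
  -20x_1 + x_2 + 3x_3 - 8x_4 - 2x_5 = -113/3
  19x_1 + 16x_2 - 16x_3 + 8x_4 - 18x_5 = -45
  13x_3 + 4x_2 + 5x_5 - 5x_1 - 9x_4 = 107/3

x_1 = 3, x_2 = -2, x_3 = 3, x_4 = -2, x_5 = 1/3

Row-reduce the augmented matrix:
R1 ← R1 / (-18).
R2 ← R2 + 18·R1.
R3 ← R3 + 20·R1.
R4 ← R4 − 19·R1.
R5 ← R5 + 5·R1.
R2 ← R2 / (-6).
R1 ← R1 + 4/9·R2.
R3 ← R3 + 71/9·R2.
R4 ← R4 − 220/9·R2.
R5 ← R5 − 16/9·R2.
R3 ← R3 / (-14).
R1 ← R1 + 1·R3.
R2 ← R2 + 3·R3.
R4 ← R4 − 51·R3.
R5 ← R5 − 20·R3.
R4 ← R4 / (1175/756).
R1 ← R1 − 209/252·R4.
R2 ← R2 − 431/252·R4.
R3 ← R3 − 1733/756·R4.
R5 ← R5 + 15685/378·R4.
R5 ← R5 / (-890709/470).
R1 ← R1 − 44646/1175·R5.
R2 ← R2 − 190103/2350·R5.
R3 ← R3 − 245343/2350·R5.
R4 ← R4 + 53438/1175·R5.
Reading off the reduced rows gives x_1 = 3, x_2 = -2, x_3 = 3, x_4 = -2, x_5 = 1/3.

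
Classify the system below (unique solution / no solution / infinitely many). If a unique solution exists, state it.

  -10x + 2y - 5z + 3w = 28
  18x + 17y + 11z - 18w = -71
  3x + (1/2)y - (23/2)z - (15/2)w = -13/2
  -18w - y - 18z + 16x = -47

Row-reduce:
R1 ← R1 / (-10).
R2 ← R2 − 18·R1.
R3 ← R3 − 3·R1.
R4 ← R4 − 16·R1.
R2 ← R2 / (103/5).
R1 ← R1 + 1/5·R2.
R3 ← R3 − 11/10·R2.
R4 ← R4 − 11/5·R2.
R3 ← R3 / (-1350/103).
R1 ← R1 − 107/206·R3.
R2 ← R2 − 10/103·R3.
R4 ← R4 + 2700/103·R3.
Row 4 reduces to 0 = -6, a contradiction. The system is inconsistent.

no solution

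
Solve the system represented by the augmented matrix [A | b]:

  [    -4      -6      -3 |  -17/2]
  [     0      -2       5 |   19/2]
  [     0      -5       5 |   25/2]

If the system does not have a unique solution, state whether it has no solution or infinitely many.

Row-reduce the augmented matrix:
R1 ← R1 / (-4).
R2 ← R2 / (-2).
R1 ← R1 − 3/2·R2.
R3 ← R3 + 5·R2.
R3 ← R3 / (-15/2).
R1 ← R1 − 9/2·R3.
R2 ← R2 + 5/2·R3.
Reading off the reduced rows gives x_1 = 5/2, x_2 = -1, x_3 = 3/2.

x_1 = 5/2, x_2 = -1, x_3 = 3/2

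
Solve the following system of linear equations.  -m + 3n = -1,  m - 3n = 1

Row-reduce:
R1 ← R1 / (-1).
R2 ← R2 − 1·R1.
Rank is 1 with 2 unknowns, leaving n free.

infinitely many solutions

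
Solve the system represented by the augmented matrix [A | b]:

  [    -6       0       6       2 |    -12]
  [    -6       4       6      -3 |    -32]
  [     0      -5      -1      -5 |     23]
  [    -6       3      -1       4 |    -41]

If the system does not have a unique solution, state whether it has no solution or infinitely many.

Row-reduce the augmented matrix:
R1 ← R1 / (-6).
R2 ← R2 + 6·R1.
R4 ← R4 + 6·R1.
R2 ← R2 / (4).
R3 ← R3 + 5·R2.
R4 ← R4 − 3·R2.
R3 ← R3 / (-1).
R1 ← R1 + 1·R3.
R4 ← R4 + 7·R3.
R4 ← R4 / (169/2).
R1 ← R1 − 131/12·R4.
R2 ← R2 + 5/4·R4.
R3 ← R3 − 45/4·R4.
Reading off the reduced rows gives x_1 = 4, x_2 = -5, x_3 = 2, x_4 = 0.

x_1 = 4, x_2 = -5, x_3 = 2, x_4 = 0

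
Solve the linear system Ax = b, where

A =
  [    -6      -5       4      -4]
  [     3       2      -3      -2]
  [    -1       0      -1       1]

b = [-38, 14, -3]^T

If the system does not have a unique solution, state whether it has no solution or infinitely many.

Row-reduce:
R1 ← R1 / (-6).
R2 ← R2 − 3·R1.
R3 ← R3 + 1·R1.
R2 ← R2 / (-1/2).
R1 ← R1 − 5/6·R2.
R3 ← R3 − 5/6·R2.
R3 ← R3 / (-10/3).
R1 ← R1 + 7/3·R3.
R2 ← R2 − 2·R3.
Rank is 3 with 4 unknowns, leaving x_4 free.

infinitely many solutions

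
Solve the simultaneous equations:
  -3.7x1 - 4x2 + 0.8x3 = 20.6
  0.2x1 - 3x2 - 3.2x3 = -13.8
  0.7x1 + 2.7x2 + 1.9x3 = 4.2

x1 = -6, x2 = 1, x3 = 3

Row-reduce the augmented matrix:
R1 ← R1 / (-37/10).
R2 ← R2 − 1/5·R1.
R3 ← R3 − 7/10·R1.
R2 ← R2 / (-119/37).
R1 ← R1 − 40/37·R2.
R3 ← R3 − 719/370·R2.
R3 ← R3 / (857/5950).
R1 ← R1 + 152/119·R3.
R2 ← R2 − 584/595·R3.
Reading off the reduced rows gives x1 = -6, x2 = 1, x3 = 3.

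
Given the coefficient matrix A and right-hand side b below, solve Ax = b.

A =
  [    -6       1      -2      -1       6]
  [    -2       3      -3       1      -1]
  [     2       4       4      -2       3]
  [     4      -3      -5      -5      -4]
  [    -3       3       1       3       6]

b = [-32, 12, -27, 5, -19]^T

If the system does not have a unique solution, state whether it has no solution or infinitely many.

Row-reduce the augmented matrix:
R1 ← R1 / (-6).
R2 ← R2 + 2·R1.
R3 ← R3 − 2·R1.
R4 ← R4 − 4·R1.
R5 ← R5 + 3·R1.
R2 ← R2 / (8/3).
R1 ← R1 + 1/6·R2.
R3 ← R3 − 13/3·R2.
R4 ← R4 + 7/3·R2.
R5 ← R5 − 5/2·R2.
R3 ← R3 / (57/8).
R1 ← R1 − 3/16·R3.
R2 ← R2 + 7/8·R3.
R4 ← R4 + 67/8·R3.
R5 ← R5 − 67/16·R3.
R4 ← R4 / (-186/19).
R1 ← R1 − 7/19·R4.
R2 ← R2 + 1/19·R4.
R3 ← R3 + 12/19·R4.
R5 ← R5 − 93/19·R4.
R5 ← R5 / (9/2).
R1 ← R1 + 619/558·R5.
R2 ← R2 − 11/279·R5.
R3 ← R3 − 25/31·R5.
R4 ← R4 + 256/279·R5.
Reading off the reduced rows gives x_1 = 0, x_2 = 0, x_3 = -1, x_4 = 4, x_5 = -5.

x_1 = 0, x_2 = 0, x_3 = -1, x_4 = 4, x_5 = -5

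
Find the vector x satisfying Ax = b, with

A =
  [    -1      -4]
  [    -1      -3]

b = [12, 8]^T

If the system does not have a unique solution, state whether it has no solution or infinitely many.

From equation 1: x_1 = -12 − 4·x_2.
Substitute into equation 2 and solve: x_2 = -4.
Then x_1 = 4.

x_1 = 4, x_2 = -4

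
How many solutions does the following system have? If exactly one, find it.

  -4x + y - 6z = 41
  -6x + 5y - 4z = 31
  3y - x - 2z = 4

x = -5, y = -3, z = -4

Row-reduce the augmented matrix:
R1 ← R1 / (-4).
R2 ← R2 + 6·R1.
R3 ← R3 + 1·R1.
R2 ← R2 / (7/2).
R1 ← R1 + 1/4·R2.
R3 ← R3 − 11/4·R2.
R3 ← R3 / (-31/7).
R1 ← R1 − 13/7·R3.
R2 ← R2 − 10/7·R3.
Reading off the reduced rows gives x = -5, y = -3, z = -4.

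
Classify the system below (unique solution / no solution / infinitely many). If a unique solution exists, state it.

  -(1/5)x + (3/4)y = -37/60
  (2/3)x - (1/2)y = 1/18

x = -2/3, y = -1

Row-reduce the augmented matrix:
R1 ← R1 / (-1/5).
R2 ← R2 − 2/3·R1.
R2 ← R2 / (2).
R1 ← R1 + 15/4·R2.
Reading off the reduced rows gives x = -2/3, y = -1.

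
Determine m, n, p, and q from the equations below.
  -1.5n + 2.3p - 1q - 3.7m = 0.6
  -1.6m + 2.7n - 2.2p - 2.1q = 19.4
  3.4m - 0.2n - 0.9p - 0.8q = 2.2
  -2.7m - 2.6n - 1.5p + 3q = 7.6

Row-reduce the augmented matrix:
R1 ← R1 / (-37/10).
R2 ← R2 + 8/5·R1.
R3 ← R3 − 17/5·R1.
R4 ← R4 + 27/10·R1.
R2 ← R2 / (1239/370).
R1 ← R1 − 15/37·R2.
R3 ← R3 + 292/185·R2.
R4 ← R4 + 557/370·R2.
R3 ← R3 / (-1207/4130).
R1 ← R1 + 97/413·R3.
R2 ← R2 + 394/413·R3.
R4 ← R4 + 9529/2065·R3.
R4 ← R4 / (1540073/36210).
R1 ← R1 − 8999/3621·R4.
R2 ← R2 − 27805/3621·R4.
R3 ← R3 − 31036/3621·R4.
Reading off the reduced rows gives m = -2, n = -2, p = -6, q = -4.

m = -2, n = -2, p = -6, q = -4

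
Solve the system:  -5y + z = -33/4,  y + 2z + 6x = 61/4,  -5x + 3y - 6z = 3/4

x = 3, y = 5/4, z = -2

Row-reduce the augmented matrix:
Swap R1 and R2.
R1 ← R1 / (6).
R3 ← R3 + 5·R1.
R2 ← R2 / (-5).
R1 ← R1 − 1/6·R2.
R3 ← R3 − 23/6·R2.
R3 ← R3 / (-107/30).
R1 ← R1 − 11/30·R3.
R2 ← R2 + 1/5·R3.
Reading off the reduced rows gives x = 3, y = 5/4, z = -2.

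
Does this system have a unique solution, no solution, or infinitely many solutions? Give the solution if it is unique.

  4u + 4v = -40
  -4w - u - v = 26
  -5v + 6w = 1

u = -5, v = -5, w = -4

Row-reduce the augmented matrix:
R1 ← R1 / (4).
R2 ← R2 + 1·R1.
Swap R2 and R3.
R2 ← R2 / (-5).
R1 ← R1 − 1·R2.
R3 ← R3 / (-4).
R1 ← R1 − 6/5·R3.
R2 ← R2 + 6/5·R3.
Reading off the reduced rows gives u = -5, v = -5, w = -4.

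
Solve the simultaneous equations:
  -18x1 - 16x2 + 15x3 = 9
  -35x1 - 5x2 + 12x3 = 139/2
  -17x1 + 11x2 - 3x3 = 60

no solution

Row-reduce:
R1 ← R1 / (-18).
R2 ← R2 + 35·R1.
R3 ← R3 + 17·R1.
R2 ← R2 / (235/9).
R1 ← R1 − 8/9·R2.
R3 ← R3 − 235/9·R2.
Row 3 reduces to 0 = -1/2, a contradiction. The system is inconsistent.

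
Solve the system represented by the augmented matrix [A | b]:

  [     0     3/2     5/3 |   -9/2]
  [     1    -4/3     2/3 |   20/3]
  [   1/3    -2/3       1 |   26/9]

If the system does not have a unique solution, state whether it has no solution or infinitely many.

x_1 = 8/3, x_2 = -3, x_3 = 0

Row-reduce the augmented matrix:
Swap R1 and R2.
R3 ← R3 − 1/3·R1.
R2 ← R2 / (3/2).
R1 ← R1 + 4/3·R2.
R3 ← R3 + 2/9·R2.
R3 ← R3 / (83/81).
R1 ← R1 − 58/27·R3.
R2 ← R2 − 10/9·R3.
Reading off the reduced rows gives x_1 = 8/3, x_2 = -3, x_3 = 0.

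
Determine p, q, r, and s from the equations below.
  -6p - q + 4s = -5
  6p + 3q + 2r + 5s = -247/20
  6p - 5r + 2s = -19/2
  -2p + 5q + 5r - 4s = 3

p = 0, q = -2, r = 6/5, s = -7/4

Row-reduce the augmented matrix:
R1 ← R1 / (-6).
R2 ← R2 − 6·R1.
R3 ← R3 − 6·R1.
R4 ← R4 + 2·R1.
R2 ← R2 / (2).
R1 ← R1 − 1/6·R2.
R3 ← R3 + 1·R2.
R4 ← R4 − 16/3·R2.
R3 ← R3 / (-4).
R1 ← R1 + 1/6·R3.
R2 ← R2 − 1·R3.
R4 ← R4 + 1/3·R3.
R4 ← R4 / (-725/24).
R1 ← R1 + 89/48·R4.
R2 ← R2 − 57/8·R4.
R3 ← R3 + 21/8·R4.
Reading off the reduced rows gives p = 0, q = -2, r = 6/5, s = -7/4.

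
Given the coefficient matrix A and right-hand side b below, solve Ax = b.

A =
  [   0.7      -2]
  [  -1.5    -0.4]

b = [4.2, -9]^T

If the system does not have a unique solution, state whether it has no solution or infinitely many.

x_1 = 6, x_2 = 0

Row-reduce the augmented matrix:
R1 ← R1 / (7/10).
R2 ← R2 + 3/2·R1.
R2 ← R2 / (-164/35).
R1 ← R1 + 20/7·R2.
Reading off the reduced rows gives x_1 = 6, x_2 = 0.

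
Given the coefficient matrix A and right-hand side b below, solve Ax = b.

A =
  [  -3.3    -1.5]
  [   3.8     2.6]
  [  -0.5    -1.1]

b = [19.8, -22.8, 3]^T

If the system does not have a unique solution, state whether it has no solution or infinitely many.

x_1 = -6, x_2 = 0

Row-reduce the augmented matrix:
R1 ← R1 / (-33/10).
R2 ← R2 − 19/5·R1.
R3 ← R3 + 1/2·R1.
R2 ← R2 / (48/55).
R1 ← R1 − 5/11·R2.
R3 ← R3 + 48/55·R2.
R3 reduces to 0 = 0, so the extra equation is consistent.
Reading off the reduced rows gives x_1 = -6, x_2 = 0.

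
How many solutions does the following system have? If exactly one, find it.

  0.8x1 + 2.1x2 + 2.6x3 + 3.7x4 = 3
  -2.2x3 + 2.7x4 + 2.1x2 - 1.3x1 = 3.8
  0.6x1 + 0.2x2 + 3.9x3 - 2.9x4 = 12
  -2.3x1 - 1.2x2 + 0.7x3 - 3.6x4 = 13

Row-reduce the augmented matrix:
R1 ← R1 / (4/5).
R2 ← R2 + 13/10·R1.
R3 ← R3 − 3/5·R1.
R4 ← R4 + 23/10·R1.
R2 ← R2 / (441/80).
R1 ← R1 − 21/8·R2.
R3 ← R3 + 11/8·R2.
R4 ← R4 − 387/80·R2.
R3 ← R3 / (1203/490).
R1 ← R1 − 16/7·R3.
R2 ← R2 − 18/49·R3.
R4 ← R4 − 627/98·R3.
R4 ← R4 / (307397/36090).
R1 ← R1 − 40454/10827·R4.
R2 ← R2 − 7595/3609·R4.
R3 ← R3 + 15443/10827·R4.
Reading off the reduced rows gives x1 = -4, x2 = 4, x3 = 2, x4 = -2.

x1 = -4, x2 = 4, x3 = 2, x4 = -2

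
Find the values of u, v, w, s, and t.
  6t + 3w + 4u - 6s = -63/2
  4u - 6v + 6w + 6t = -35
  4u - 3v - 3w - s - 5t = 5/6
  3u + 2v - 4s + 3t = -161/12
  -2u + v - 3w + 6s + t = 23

Row-reduce the augmented matrix:
R1 ← R1 / (4).
R2 ← R2 − 4·R1.
R3 ← R3 − 4·R1.
R4 ← R4 − 3·R1.
R5 ← R5 + 2·R1.
R2 ← R2 / (-6).
R3 ← R3 + 3·R2.
R4 ← R4 − 2·R2.
R5 ← R5 − 1·R2.
R3 ← R3 / (-15/2).
R1 ← R1 − 3/4·R3.
R2 ← R2 + 1/2·R3.
R4 ← R4 + 5/4·R3.
R5 ← R5 + 1·R3.
R4 ← R4 / (13/6).
R1 ← R1 + 13/10·R4.
R2 ← R2 + 17/15·R4.
R3 ← R3 + 4/15·R4.
R5 ← R5 − 56/15·R4.
R5 ← R5 / (318/65).
R1 ← R1 − 3/5·R5.
R2 ← R2 − 59/65·R5.
R3 ← R3 − 98/65·R5.
R4 ← R4 − 2/13·R5.
Reading off the reduced rows gives u = -2, v = 3/4, w = -3, s = 5/3, t = -3/4.

u = -2, v = 3/4, w = -3, s = 5/3, t = -3/4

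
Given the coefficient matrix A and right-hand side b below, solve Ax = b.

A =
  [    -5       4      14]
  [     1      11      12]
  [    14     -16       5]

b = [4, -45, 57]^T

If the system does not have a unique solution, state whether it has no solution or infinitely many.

x_1 = -2, x_2 = -5, x_3 = 1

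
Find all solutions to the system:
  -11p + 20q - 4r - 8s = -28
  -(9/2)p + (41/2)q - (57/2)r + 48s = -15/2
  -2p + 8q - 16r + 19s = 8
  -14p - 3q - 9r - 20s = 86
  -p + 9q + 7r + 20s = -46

Row-reduce:
R1 ← R1 / (-11).
R2 ← R2 + 9/2·R1.
R3 ← R3 + 2·R1.
R4 ← R4 + 14·R1.
R5 ← R5 + 1·R1.
R2 ← R2 / (271/22).
R1 ← R1 + 20/11·R2.
R3 ← R3 − 48/11·R2.
R4 ← R4 + 313/11·R2.
R5 ← R5 − 79/11·R2.
R3 ← R3 / (-1560/271).
R1 ← R1 + 976/271·R3.
R2 ← R2 + 591/271·R3.
R4 ← R4 + 17876/271·R3.
R5 ← R5 − 6240/271·R3.
R4 ← R4 / (10707/130).
R1 ← R1 − 446/65·R4.
R2 ← R2 − 1713/520·R4.
R3 ← R3 + 207/520·R4.
Row 5 reduces to 0 = 1, a contradiction. The system is inconsistent.

no solution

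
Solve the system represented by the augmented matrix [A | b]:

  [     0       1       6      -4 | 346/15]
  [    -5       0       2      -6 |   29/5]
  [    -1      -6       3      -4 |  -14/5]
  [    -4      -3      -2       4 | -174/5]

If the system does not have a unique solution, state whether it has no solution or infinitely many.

x_1 = 3, x_2 = 8/3, x_3 = 7/5, x_4 = -3

Row-reduce the augmented matrix:
Swap R1 and R2.
R1 ← R1 / (-5).
R3 ← R3 + 1·R1.
R4 ← R4 + 4·R1.
R3 ← R3 + 6·R2.
R4 ← R4 + 3·R2.
R3 ← R3 / (193/5).
R1 ← R1 + 2/5·R3.
R2 ← R2 − 6·R3.
R4 ← R4 − 72/5·R3.
R4 ← R4 / (1312/193).
R1 ← R1 − 178/193·R4.
R2 ← R2 − 32/193·R4.
R3 ← R3 + 134/193·R4.
Reading off the reduced rows gives x_1 = 3, x_2 = 8/3, x_3 = 7/5, x_4 = -3.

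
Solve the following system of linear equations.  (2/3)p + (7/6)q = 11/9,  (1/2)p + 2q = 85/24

Row-reduce the augmented matrix:
R1 ← R1 / (2/3).
R2 ← R2 − 1/2·R1.
R2 ← R2 / (9/8).
R1 ← R1 − 7/4·R2.
Reading off the reduced rows gives p = -9/4, q = 7/3.

p = -9/4, q = 7/3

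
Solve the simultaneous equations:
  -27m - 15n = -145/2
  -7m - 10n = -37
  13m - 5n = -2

Row-reduce:
R1 ← R1 / (-27).
R2 ← R2 + 7·R1.
R3 ← R3 − 13·R1.
R2 ← R2 / (-55/9).
R1 ← R1 − 5/9·R2.
R3 ← R3 + 110/9·R2.
Row 3 reduces to 0 = -1/2, a contradiction. The system is inconsistent.

no solution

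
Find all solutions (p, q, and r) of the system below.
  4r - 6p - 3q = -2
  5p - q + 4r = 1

Row-reduce:
R1 ← R1 / (-6).
R2 ← R2 − 5·R1.
R2 ← R2 / (-7/2).
R1 ← R1 − 1/2·R2.
Rank is 2 with 3 unknowns, leaving r free.

infinitely many solutions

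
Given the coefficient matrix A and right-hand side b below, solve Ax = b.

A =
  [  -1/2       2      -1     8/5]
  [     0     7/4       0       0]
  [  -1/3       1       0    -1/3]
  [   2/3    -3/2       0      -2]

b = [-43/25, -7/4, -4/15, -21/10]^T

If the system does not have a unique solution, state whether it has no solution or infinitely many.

Row-reduce the augmented matrix:
R1 ← R1 / (-1/2).
R3 ← R3 + 1/3·R1.
R4 ← R4 − 2/3·R1.
R2 ← R2 / (7/4).
R1 ← R1 + 4·R2.
R3 ← R3 + 1/3·R2.
R4 ← R4 − 7/6·R2.
R3 ← R3 / (2/3).
R1 ← R1 − 2·R3.
R4 ← R4 + 4/3·R3.
R4 ← R4 / (-8/3).
R1 ← R1 − 1·R4.
R3 ← R3 + 21/10·R4.
Reading off the reduced rows gives x_1 = -3, x_2 = -1, x_3 = 5/2, x_4 = 4/5.

x_1 = -3, x_2 = -1, x_3 = 5/2, x_4 = 4/5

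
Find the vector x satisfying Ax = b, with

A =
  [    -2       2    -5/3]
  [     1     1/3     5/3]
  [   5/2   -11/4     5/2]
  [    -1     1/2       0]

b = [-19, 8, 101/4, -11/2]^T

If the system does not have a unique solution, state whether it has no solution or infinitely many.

no solution

Row-reduce:
R1 ← R1 / (-2).
R2 ← R2 − 1·R1.
R3 ← R3 − 5/2·R1.
R4 ← R4 + 1·R1.
R2 ← R2 / (4/3).
R1 ← R1 + 1·R2.
R3 ← R3 + 1/4·R2.
R4 ← R4 + 1/2·R2.
R3 ← R3 / (55/96).
R1 ← R1 − 35/24·R3.
R2 ← R2 − 5/8·R3.
R4 ← R4 − 55/48·R3.
Row 4 reduces to 0 = 1, a contradiction. The system is inconsistent.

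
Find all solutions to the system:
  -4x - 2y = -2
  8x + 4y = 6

no solution

Row-reduce:
R1 ← R1 / (-4).
R2 ← R2 − 8·R1.
Row 2 reduces to 0 = 2, a contradiction. The system is inconsistent.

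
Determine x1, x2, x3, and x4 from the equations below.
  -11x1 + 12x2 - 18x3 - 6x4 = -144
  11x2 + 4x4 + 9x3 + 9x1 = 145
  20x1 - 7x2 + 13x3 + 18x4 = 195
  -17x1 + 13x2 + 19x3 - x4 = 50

x1 = 6, x2 = 3, x3 = 6, x4 = 1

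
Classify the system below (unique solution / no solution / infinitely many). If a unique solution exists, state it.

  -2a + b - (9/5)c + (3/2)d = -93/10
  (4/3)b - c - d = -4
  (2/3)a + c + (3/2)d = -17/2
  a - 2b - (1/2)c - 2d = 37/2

a = -3, b = -6, c = 1, d = -5

Row-reduce the augmented matrix:
R1 ← R1 / (-2).
R3 ← R3 − 2/3·R1.
R4 ← R4 − 1·R1.
R2 ← R2 / (4/3).
R1 ← R1 + 1/2·R2.
R3 ← R3 − 1/3·R2.
R4 ← R4 + 3/2·R2.
R3 ← R3 / (13/20).
R1 ← R1 − 21/40·R3.
R2 ← R2 + 3/4·R3.
R4 ← R4 + 101/40·R3.
R4 ← R4 / (331/52).
R1 ← R1 + 153/52·R4.
R2 ← R2 − 24/13·R4.
R3 ← R3 − 45/13·R4.
Reading off the reduced rows gives a = -3, b = -6, c = 1, d = -5.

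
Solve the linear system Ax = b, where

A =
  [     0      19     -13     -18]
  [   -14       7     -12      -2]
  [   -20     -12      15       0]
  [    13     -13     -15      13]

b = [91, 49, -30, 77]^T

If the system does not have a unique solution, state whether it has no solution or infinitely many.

x_1 = 0, x_2 = -5, x_3 = -6, x_4 = -6

Row-reduce the augmented matrix:
Swap R1 and R2.
R1 ← R1 / (-14).
R3 ← R3 + 20·R1.
R4 ← R4 − 13·R1.
R2 ← R2 / (19).
R1 ← R1 + 1/2·R2.
R3 ← R3 + 22·R2.
R4 ← R4 + 13/2·R2.
R3 ← R3 / (2273/133).
R1 ← R1 − 137/266·R3.
R2 ← R2 + 13/19·R3.
R4 ← R4 + 8137/266·R3.
R4 ← R4 / (-61841/2273).
R1 ← R1 − 480/2273·R4.
R2 ← R2 + 3790/2273·R4.
R3 ← R3 + 2392/2273·R4.
Reading off the reduced rows gives x_1 = 0, x_2 = -5, x_3 = -6, x_4 = -6.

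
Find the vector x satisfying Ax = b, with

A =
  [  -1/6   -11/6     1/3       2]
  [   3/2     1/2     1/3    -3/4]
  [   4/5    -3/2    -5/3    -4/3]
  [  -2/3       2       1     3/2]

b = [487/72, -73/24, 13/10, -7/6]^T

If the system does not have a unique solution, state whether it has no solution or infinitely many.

x_1 = -1/4, x_2 = -5/3, x_3 = -1, x_4 = 2

Row-reduce the augmented matrix:
R1 ← R1 / (-1/6).
R2 ← R2 − 3/2·R1.
R3 ← R3 − 4/5·R1.
R4 ← R4 + 2/3·R1.
R2 ← R2 / (-16).
R1 ← R1 − 11·R2.
R3 ← R3 + 103/10·R2.
R4 ← R4 − 28/3·R2.
R3 ← R3 / (-177/80).
R1 ← R1 − 7/24·R3.
R2 ← R2 + 5/24·R3.
R4 ← R4 − 29/18·R3.
R4 ← R4 / (57191/38232).
R1 ← R1 + 820/1593·R4.
R2 ← R2 + 5167/6372·R4.
R3 ← R3 − 5449/4248·R4.
Reading off the reduced rows gives x_1 = -1/4, x_2 = -5/3, x_3 = -1, x_4 = 2.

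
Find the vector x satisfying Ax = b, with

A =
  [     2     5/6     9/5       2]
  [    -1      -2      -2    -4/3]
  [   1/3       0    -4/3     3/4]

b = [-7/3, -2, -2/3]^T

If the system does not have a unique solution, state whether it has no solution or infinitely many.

Row-reduce:
R1 ← R1 / (2).
R2 ← R2 + 1·R1.
R3 ← R3 − 1/3·R1.
R2 ← R2 / (-19/12).
R1 ← R1 − 5/12·R2.
R3 ← R3 + 5/36·R2.
R3 ← R3 / (-146/95).
R1 ← R1 − 58/95·R3.
R2 ← R2 − 66/95·R3.
Rank is 3 with 4 unknowns, leaving x_4 free.

infinitely many solutions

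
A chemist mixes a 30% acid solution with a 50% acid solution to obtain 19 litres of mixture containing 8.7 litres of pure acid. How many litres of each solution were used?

litres of solution A: 4, litres of solution B: 15

Let a = litres of solution A, b = litres of solution B.
  b + a = 19
  (3/10)a + (1/2)b = 87/10
From equation 1: a = 19 − b.
Substitute into equation 2 and solve: b = 15.
Then a = 4.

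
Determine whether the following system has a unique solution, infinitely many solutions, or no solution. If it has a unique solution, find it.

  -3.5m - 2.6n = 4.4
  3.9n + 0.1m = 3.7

m = -2, n = 1

Row-reduce the augmented matrix:
R1 ← R1 / (-7/2).
R2 ← R2 − 1/10·R1.
R2 ← R2 / (1339/350).
R1 ← R1 − 26/35·R2.
Reading off the reduced rows gives m = -2, n = 1.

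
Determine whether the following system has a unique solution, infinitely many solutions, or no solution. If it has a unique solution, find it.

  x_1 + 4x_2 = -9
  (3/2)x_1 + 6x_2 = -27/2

Row-reduce:
R2 ← R2 − 3/2·R1.
Rank is 1 with 2 unknowns, leaving x_2 free.

infinitely many solutions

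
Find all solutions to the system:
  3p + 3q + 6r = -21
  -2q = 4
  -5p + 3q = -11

Row-reduce the augmented matrix:
R1 ← R1 / (3).
R3 ← R3 + 5·R1.
R2 ← R2 / (-2).
R1 ← R1 − 1·R2.
R3 ← R3 − 8·R2.
R3 ← R3 / (10).
R1 ← R1 − 2·R3.
Reading off the reduced rows gives p = 1, q = -2, r = -3.

p = 1, q = -2, r = -3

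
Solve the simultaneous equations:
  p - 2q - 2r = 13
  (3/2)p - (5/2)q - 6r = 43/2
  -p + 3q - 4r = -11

Row-reduce:
R2 ← R2 − 3/2·R1.
R3 ← R3 + 1·R1.
R2 ← R2 / (1/2).
R1 ← R1 + 2·R2.
R3 ← R3 − 1·R2.
Row 3 reduces to 0 = -2, a contradiction. The system is inconsistent.

no solution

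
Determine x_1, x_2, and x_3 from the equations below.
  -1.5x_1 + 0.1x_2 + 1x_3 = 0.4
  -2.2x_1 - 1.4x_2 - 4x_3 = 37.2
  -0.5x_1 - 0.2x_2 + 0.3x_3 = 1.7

x_1 = -4, x_2 = -6, x_3 = -5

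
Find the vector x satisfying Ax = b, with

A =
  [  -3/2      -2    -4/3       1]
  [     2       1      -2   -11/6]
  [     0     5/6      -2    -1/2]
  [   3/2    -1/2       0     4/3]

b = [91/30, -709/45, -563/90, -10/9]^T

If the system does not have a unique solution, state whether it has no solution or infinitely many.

x_1 = -3, x_2 = 1/3, x_3 = 13/5, x_4 = 8/3

Row-reduce the augmented matrix:
R1 ← R1 / (-3/2).
R2 ← R2 − 2·R1.
R4 ← R4 − 3/2·R1.
R2 ← R2 / (-5/3).
R1 ← R1 − 4/3·R2.
R3 ← R3 − 5/6·R2.
R4 ← R4 + 5/2·R2.
R3 ← R3 / (-35/9).
R1 ← R1 + 32/15·R3.
R2 ← R2 − 34/15·R3.
R4 ← R4 − 13/3·R3.
R4 ← R4 / (236/105).
R1 ← R1 + 344/525·R4.
R2 ← R2 + 24/175·R4.
R3 ← R3 − 27/140·R4.
Reading off the reduced rows gives x_1 = -3, x_2 = 1/3, x_3 = 13/5, x_4 = 8/3.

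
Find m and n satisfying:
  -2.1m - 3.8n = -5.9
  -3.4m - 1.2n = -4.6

m = 1, n = 1

Row-reduce the augmented matrix:
R1 ← R1 / (-21/10).
R2 ← R2 + 17/5·R1.
R2 ← R2 / (104/21).
R1 ← R1 − 38/21·R2.
Reading off the reduced rows gives m = 1, n = 1.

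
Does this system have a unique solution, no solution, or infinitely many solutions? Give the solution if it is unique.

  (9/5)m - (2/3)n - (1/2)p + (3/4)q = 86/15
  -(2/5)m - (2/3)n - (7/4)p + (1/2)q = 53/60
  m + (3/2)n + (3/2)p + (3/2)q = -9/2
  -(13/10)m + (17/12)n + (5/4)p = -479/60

infinitely many solutions

Row-reduce:
R1 ← R1 / (9/5).
R2 ← R2 + 2/5·R1.
R3 ← R3 − 1·R1.
R4 ← R4 + 13/10·R1.
R2 ← R2 / (-22/27).
R1 ← R1 + 10/27·R2.
R3 ← R3 − 101/54·R2.
R4 ← R4 − 101/108·R2.
R3 ← R3 / (-439/176).
R1 ← R1 − 25/44·R3.
R2 ← R2 − 201/88·R3.
R4 ← R4 + 439/352·R3.
Rank is 3 with 4 unknowns, leaving q free.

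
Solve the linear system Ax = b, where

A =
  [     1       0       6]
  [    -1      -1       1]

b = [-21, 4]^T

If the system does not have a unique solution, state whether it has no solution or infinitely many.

Row-reduce:
R2 ← R2 + 1·R1.
R2 ← R2 / (-1).
Rank is 2 with 3 unknowns, leaving x_3 free.

infinitely many solutions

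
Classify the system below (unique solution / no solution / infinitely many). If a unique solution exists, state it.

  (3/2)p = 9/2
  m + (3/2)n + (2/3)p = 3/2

Row-reduce:
Swap R1 and R2.
R2 ← R2 / (3/2).
R1 ← R1 − 2/3·R2.
Rank is 2 with 3 unknowns, leaving n free.

infinitely many solutions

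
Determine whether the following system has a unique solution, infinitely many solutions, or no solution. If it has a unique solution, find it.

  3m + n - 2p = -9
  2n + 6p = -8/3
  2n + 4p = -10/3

m = -2, n = -7/3, p = 1/3

Row-reduce the augmented matrix:
R1 ← R1 / (3).
R2 ← R2 / (2).
R1 ← R1 − 1/3·R2.
R3 ← R3 − 2·R2.
R3 ← R3 / (-2).
R1 ← R1 + 5/3·R3.
R2 ← R2 − 3·R3.
Reading off the reduced rows gives m = -2, n = -7/3, p = 1/3.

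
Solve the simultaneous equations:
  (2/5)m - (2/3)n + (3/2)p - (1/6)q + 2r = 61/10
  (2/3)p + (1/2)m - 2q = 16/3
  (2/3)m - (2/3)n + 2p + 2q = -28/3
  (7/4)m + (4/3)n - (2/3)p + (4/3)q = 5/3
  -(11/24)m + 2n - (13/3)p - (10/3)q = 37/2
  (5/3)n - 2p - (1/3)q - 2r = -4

Row-reduce:
R1 ← R1 / (2/5).
R2 ← R2 − 1/2·R1.
R3 ← R3 − 2/3·R1.
R4 ← R4 − 7/4·R1.
R5 ← R5 + 11/24·R1.
R2 ← R2 / (5/6).
R1 ← R1 + 5/3·R2.
R3 ← R3 − 4/9·R2.
R4 ← R4 − 17/4·R2.
R5 ← R5 − 89/72·R2.
R6 ← R6 − 5/3·R2.
R3 ← R3 / (13/90).
R1 ← R1 − 4/3·R3.
R2 ← R2 + 29/20·R3.
R4 ← R4 + 16/15·R3.
R5 ← R5 + 37/45·R3.
R6 ← R6 − 5/12·R3.
R4 ← R4 / (456/13).
R1 ← R1 + 440/13·R4.
R2 ← R2 − 394/13·R4.
R3 ← R3 − 291/13·R4.
R5 ← R5 − 228/13·R4.
R6 ← R6 + 79/13·R4.
Swap R5 and R6.
R5 ← R5 / (787/114).
R1 ← R1 − 460/57·R5.
R2 ← R2 + 785/57·R5.
R3 ← R3 + 265/38·R5.
R4 ← R4 + 35/114·R5.
Row 6 reduces to 0 = -1, a contradiction. The system is inconsistent.

no solution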